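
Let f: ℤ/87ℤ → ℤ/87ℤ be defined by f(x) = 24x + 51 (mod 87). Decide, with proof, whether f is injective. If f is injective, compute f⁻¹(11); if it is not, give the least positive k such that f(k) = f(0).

29

We have gcd(24, 87) = 3 > 1. Taking u = 0 and v = 29: f(0) = 51 and f(29) = 24·29 + 51 = 747 ≡ 51 (mod 87).
So f(0) = f(29) while 0 ≠ 29, so f is not injective.
Since f is not injective, we find the least positive k with f(k) = f(0): this means 24k ≡ 0 (mod 87), i.e. 87 ∣ 24k. Since gcd(24, 87) = 3, dividing through by 3 this holds exactly when 29 ∣ 8k, and as gcd(8, 29) = 1, exactly when 29 ∣ k.
The smallest positive such k is 29.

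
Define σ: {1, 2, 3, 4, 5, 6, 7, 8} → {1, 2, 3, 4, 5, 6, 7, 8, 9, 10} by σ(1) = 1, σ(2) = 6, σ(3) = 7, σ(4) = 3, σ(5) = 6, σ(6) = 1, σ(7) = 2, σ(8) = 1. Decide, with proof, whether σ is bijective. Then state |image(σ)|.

σ(2) = 6 = σ(5) with 2 ≠ 5, so σ is not injective, hence not bijective.
The image of σ is {1, 2, 3, 6, 7}, which has 5 elements.

5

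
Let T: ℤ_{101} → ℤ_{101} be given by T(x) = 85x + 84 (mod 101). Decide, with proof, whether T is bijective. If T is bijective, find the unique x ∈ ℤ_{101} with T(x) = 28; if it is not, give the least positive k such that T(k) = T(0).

If T(a) = T(b), then 85a ≡ 85b (mod 101). Because gcd(85, 101) = 1, we may cancel 85 to get a ≡ b (mod 101).
We now compute 85⁻¹ mod 101 explicitly. Euclid's algorithm: 101 = 1·85 + 16, 85 = 5·16 + 5, 16 = 3·5 + 1; back-substituting gives 1 = 82·85 − 69·101, so 85⁻¹ ≡ 82 (mod 101).
For any y ∈ ℤ_{101}, x = 82(y − 84) mod 101 satisfies T(x) = 85·82(y − 84) + 84 ≡ y (since 85·82 ≡ 1 mod 101). So every y has a preimage.
Thus T is bijective.
Since T is bijective, we find T⁻¹(28): we need 85x ≡ 28 − 84 ≡ 45 (mod 101). Using 85⁻¹ = 82: x ≡ 82·45 = 3690 = 36·101 + 54, so x = 54.
Check: T(54) = 85·54 + 84 = 4674 = 46·101 + 28 ≡ 28 (mod 101).

54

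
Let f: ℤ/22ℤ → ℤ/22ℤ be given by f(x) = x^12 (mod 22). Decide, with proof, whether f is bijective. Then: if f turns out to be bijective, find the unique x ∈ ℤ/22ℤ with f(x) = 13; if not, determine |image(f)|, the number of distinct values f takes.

12

f(10): Repeated squaring mod 22: 10^1 ≡ 10, 10^2 ≡ 10² = 100 ≡ 12, 10^4 ≡ 12² = 144 ≡ 12, 10^8 ≡ 12² = 144 ≡ 12. Since 12 = 8 + 4, 10^12 ≡ 12·12: 12·12 = 144 ≡ 12. So 10^12 ≡ 12 (mod 22).
f(12): Repeated squaring mod 22: 12^1 ≡ 12, 12^2 ≡ 12² = 144 ≡ 12, 12^4 ≡ 12² = 144 ≡ 12, 12^8 ≡ 12² = 144 ≡ 12. Since 12 = 8 + 4, 12^12 ≡ 12·12: 12·12 = 144 ≡ 12. So 12^12 ≡ 12 (mod 22).
So f(10) = f(12) = 12 while 10 ≠ 12, therefore f is not injective, hence not bijective.
Since f is not bijective, we determine |image(f)|. Computing x^12 mod 22 for each x (by repeated squaring, reducing mod 22 at every step), the values f(0), f(1), …, f(21) are: 0, 1, 4, 9, 16, 3, 14, 5, 20, 15, 12, 11, 12, 15, 20, 5, 14, 3, 16, 9, 4, 1.
The distinct values are {0, 1, 3, 4, 5, 9, 11, 12, 14, 15, 16, 20}; there are 12 of them.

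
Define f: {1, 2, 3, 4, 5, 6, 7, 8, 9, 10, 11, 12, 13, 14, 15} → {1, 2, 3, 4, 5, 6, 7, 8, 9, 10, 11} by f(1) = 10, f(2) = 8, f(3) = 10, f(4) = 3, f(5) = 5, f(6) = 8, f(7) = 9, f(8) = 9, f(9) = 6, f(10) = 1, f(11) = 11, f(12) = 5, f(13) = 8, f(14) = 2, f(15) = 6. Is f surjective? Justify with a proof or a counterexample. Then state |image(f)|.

No element maps to 4, so f is not surjective.
The image of f is {1, 2, 3, 5, 6, 8, 9, 10, 11}, which has 9 elements.

9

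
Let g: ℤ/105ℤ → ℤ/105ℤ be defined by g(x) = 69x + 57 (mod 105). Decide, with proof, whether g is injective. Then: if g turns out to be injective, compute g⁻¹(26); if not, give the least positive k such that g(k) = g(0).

35

We have gcd(69, 105) = 3 > 1. Taking s = 0 and t = 35: g(0) = 57 and g(35) = 69·35 + 57 = 2472 ≡ 57 (mod 105).
So g(0) = g(35) while 0 ≠ 35, hence g is not injective.
Since g is not injective, we find the least positive k with g(k) = g(0): this means 69k ≡ 0 (mod 105), i.e. 105 ∣ 69k. Since gcd(69, 105) = 3, dividing through by 3 this holds exactly when 35 ∣ 23k, and as gcd(23, 35) = 1, exactly when 35 ∣ k.
The smallest positive such k is 35.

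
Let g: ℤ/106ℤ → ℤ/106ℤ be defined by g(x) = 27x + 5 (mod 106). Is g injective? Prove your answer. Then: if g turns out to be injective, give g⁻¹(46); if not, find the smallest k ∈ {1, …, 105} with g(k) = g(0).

29

Recall: g is injective if g(u) = g(v) implies u = v.
Suppose g(u) = g(v) in ℤ/106ℤ. Then 27u + 5 ≡ 27v + 5 (mod 106), hence 27(u − v) ≡ 0 (mod 106).
Since gcd(27, 106) = 1, 27 is invertible modulo 106, hence u − v ≡ 0 (mod 106), i.e. u = v.
Thus g is injective.
We now compute 27⁻¹ mod 106 explicitly. Euclid's algorithm: 106 = 3·27 + 25, 27 = 1·25 + 2, 25 = 12·2 + 1; back-substituting gives 1 = 55·27 − 14·106, so 27⁻¹ ≡ 55 (mod 106).
Since g is injective, we compute g⁻¹(46): solve 27x + 5 ≡ 46 (mod 106), i.e. 27x ≡ 41 (mod 106).
Multiplying by 27⁻¹ = 55 gives x ≡ 55·41 = 2255 = 21·106 + 29 ≡ 29 (mod 106).
Check: g(29) = 27·29 + 5 = 788 = 7·106 + 46 ≡ 46 (mod 106).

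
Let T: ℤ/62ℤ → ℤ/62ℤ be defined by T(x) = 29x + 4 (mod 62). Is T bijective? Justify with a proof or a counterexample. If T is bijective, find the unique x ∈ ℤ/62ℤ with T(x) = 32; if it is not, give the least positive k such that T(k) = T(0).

48

Recall that T is injective when T(u) = T(v) forces u = v.
Suppose T(u) = T(v) in ℤ/62ℤ. Then 29u + 4 ≡ 29v + 4 (mod 62), hence 29(u − v) ≡ 0 (mod 62).
Since gcd(29, 62) = 1, 29 is invertible modulo 62, thus u − v ≡ 0 (mod 62), i.e. u = v.
We now compute 29⁻¹ mod 62 explicitly. Euclid's algorithm: 62 = 2·29 + 4, 29 = 7·4 + 1; back-substituting gives 1 = 15·29 − 7·62, so 29⁻¹ ≡ 15 (mod 62).
Then y ↦ 15(y − 4) is a two-sided inverse to T, so every y ∈ ℤ/62ℤ has a preimage.
Therefore T is bijective.
Since T is bijective, we compute T⁻¹(32): solve 29x + 4 ≡ 32 (mod 62), i.e. 29x ≡ 28 (mod 62).
Multiplying by 29⁻¹ = 15 gives x ≡ 15·28 = 420 = 6·62 + 48 ≡ 48 (mod 62).
Check: T(48) = 29·48 + 4 = 1396 = 22·62 + 32 ≡ 32 (mod 62).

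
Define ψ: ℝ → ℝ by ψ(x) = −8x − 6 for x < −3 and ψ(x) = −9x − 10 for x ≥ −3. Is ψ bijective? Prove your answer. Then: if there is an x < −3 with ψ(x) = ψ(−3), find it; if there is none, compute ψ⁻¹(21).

-27/8

Both pieces are strictly decreasing (slopes −8 and −9), so each is injective on its own interval.
The left piece maps (−∞, −3) onto (18, ∞); the right piece maps [−3, ∞) onto (−∞, 17].
The images leave a gap (18 has no preimage), so ψ is not surjective, hence not bijective.
Because the two images are disjoint, no x < −3 has ψ(x) = ψ(−3), so we compute ψ⁻¹(21): 21 lies in (18, ∞), so solve −8x − 6 = 21: x = (21 + 6)/(−8) = −27/8.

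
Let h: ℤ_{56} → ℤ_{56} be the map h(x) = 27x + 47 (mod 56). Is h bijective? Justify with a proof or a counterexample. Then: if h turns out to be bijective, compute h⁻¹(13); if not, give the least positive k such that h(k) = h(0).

34

If h(s) = h(t), then 27s ≡ 27t (mod 56). Because gcd(27, 56) = 1, we may cancel 27 to get s ≡ t (mod 56).
We now compute 27⁻¹ mod 56 explicitly. Euclid's algorithm: 56 = 2·27 + 2, 27 = 13·2 + 1; back-substituting gives 1 = 27·27 − 13·56, so 27⁻¹ ≡ 27 (mod 56).
For any y ∈ ℤ_{56}, x = 27(y − 47) mod 56 satisfies h(x) = 27·27(y − 47) + 47 ≡ y (since 27·27 ≡ 1 mod 56). So every y has a preimage.
Therefore h is bijective.
Since h is bijective, we find h⁻¹(13): we need 27x ≡ 13 − 47 ≡ 22 (mod 56). Using 27⁻¹ = 27: x ≡ 27·22 = 594 = 10·56 + 34, so x = 34.
Check: h(34) = 27·34 + 47 = 965 = 17·56 + 13 ≡ 13 (mod 56).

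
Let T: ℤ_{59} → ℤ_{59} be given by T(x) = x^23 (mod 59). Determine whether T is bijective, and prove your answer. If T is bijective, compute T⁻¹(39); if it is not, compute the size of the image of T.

52

Since 59 is prime, the nonzero elements of ℤ_{59} form a cyclic group of order 58.
As gcd(23, 58) = 1, raising to the 23rd power is a bijection on this group: if a^23 ≡ b^23 then (ab^{−1})^23 = 1, and the only element of order dividing gcd(23, 58) = 1 is 1, so a = b.
With T(0) = 0 this makes T injective on all of ℤ_{59}, hence bijective (finite equal-size domain and codomain). In particular T is bijective.
Since T is bijective, we find the preimage of 39. The inverse of x ↦ x^23 on (ℤ_{59})^× is x ↦ x^53, because 23·53 = 1219 = 21·58 + 1 ≡ 1 (mod 58) and x^{58} = 1 for x ≠ 0 (Fermat). So T⁻¹(39) = 39^53 mod 59.
Repeated squaring mod 59: 39^1 ≡ 39, 39^2 ≡ 39² = 1521 ≡ 46, 39^4 ≡ 46² = 2116 ≡ 51, 39^8 ≡ 51² = 2601 ≡ 5, 39^16 ≡ 5² = 25, 39^32 ≡ 25² = 625 ≡ 35. Since 53 = 32 + 16 + 4 + 1, 39^53 ≡ 35·25·51·39: 35·25 = 875 ≡ 49, then 49·51 = 2499 ≡ 21, then 21·39 = 819 ≡ 52. So 39^53 ≡ 52 (mod 59).
Hence T⁻¹(39) = 52.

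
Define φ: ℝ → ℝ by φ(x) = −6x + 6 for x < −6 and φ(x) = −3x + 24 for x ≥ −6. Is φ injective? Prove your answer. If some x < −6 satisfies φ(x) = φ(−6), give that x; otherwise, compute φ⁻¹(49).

Both pieces are strictly decreasing (slopes −6 and −3), so each is injective on its own interval.
The left piece maps (−∞, −6) onto (42, ∞); the right piece maps [−6, ∞) onto (−∞, 42].
These images are disjoint, so no value is attained by both pieces. So φ is injective.
Because the two images are disjoint, no x < −6 has φ(x) = φ(−6), so we compute φ⁻¹(49): 49 lies in (42, ∞), so solve −6x + 6 = 49: x = (49 − 6)/(−6) = −43/6.

-43/6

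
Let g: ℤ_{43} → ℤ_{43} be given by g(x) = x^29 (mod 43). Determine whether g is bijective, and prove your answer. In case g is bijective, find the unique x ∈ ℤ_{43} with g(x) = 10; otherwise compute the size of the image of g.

Since 43 is prime, the nonzero elements of ℤ_{43} form a cyclic group of order 42.
As gcd(29, 42) = 1, raising to the 29th power is a bijection on this group: if a^29 ≡ b^29 then (ab^{−1})^29 = 1, and the only element of order dividing gcd(29, 42) = 1 is 1, so a = b.
With g(0) = 0 this makes g injective on all of ℤ_{43}, hence bijective (finite equal-size domain and codomain). In particular g is bijective.
Since g is bijective, we find the preimage of 10. The inverse of x ↦ x^29 on (ℤ_{43})^× is x ↦ x^29, because 29·29 = 841 = 20·42 + 1 ≡ 1 (mod 42) and x^{42} = 1 for x ≠ 0 (Fermat). So g⁻¹(10) = 10^29 mod 43.
Repeated squaring mod 43: 10^1 ≡ 10, 10^2 ≡ 10² = 100 ≡ 14, 10^4 ≡ 14² = 196 ≡ 24, 10^8 ≡ 24² = 576 ≡ 17, 10^16 ≡ 17² = 289 ≡ 31. Since 29 = 16 + 8 + 4 + 1, 10^29 ≡ 31·17·24·10: 31·17 = 527 ≡ 11, then 11·24 = 264 ≡ 6, then 6·10 = 60 ≡ 17. So 10^29 ≡ 17 (mod 43).
Hence g⁻¹(10) = 17.

17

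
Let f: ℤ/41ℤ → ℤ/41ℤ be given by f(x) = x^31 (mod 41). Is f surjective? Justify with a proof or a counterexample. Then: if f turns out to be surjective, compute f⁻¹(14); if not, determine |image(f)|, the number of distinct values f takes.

Since 41 is prime, the nonzero elements of ℤ/41ℤ form a cyclic group of order 40.
As gcd(31, 40) = 1, raising to the 31st power is a bijection on this group: if a^31 ≡ b^31 then (ab^{−1})^31 = 1, and the only element of order dividing gcd(31, 40) = 1 is 1, so a = b.
With f(0) = 0 this makes f injective on all of ℤ/41ℤ, hence bijective (finite equal-size domain and codomain). In particular f is surjective.
Since f is surjective, we find the preimage of 14. The inverse of x ↦ x^31 on (ℤ/41ℤ)^× is x ↦ x^31, because 31·31 = 961 = 24·40 + 1 ≡ 1 (mod 40) and x^{40} = 1 for x ≠ 0 (Fermat). So f⁻¹(14) = 14^31 mod 41.
Repeated squaring mod 41: 14^1 ≡ 14, 14^2 ≡ 14² = 196 ≡ 32, 14^4 ≡ 32² = 1024 ≡ 40, 14^8 ≡ 40² = 1600 ≡ 1, 14^16 ≡ 1² = 1. Since 31 = 16 + 8 + 4 + 2 + 1, 14^31 ≡ 1·1·40·32·14: 1·1 = 1, then 1·40 = 40, then 40·32 = 1280 ≡ 9, then 9·14 = 126 ≡ 3. So 14^31 ≡ 3 (mod 41).
Hence f⁻¹(14) = 3.

3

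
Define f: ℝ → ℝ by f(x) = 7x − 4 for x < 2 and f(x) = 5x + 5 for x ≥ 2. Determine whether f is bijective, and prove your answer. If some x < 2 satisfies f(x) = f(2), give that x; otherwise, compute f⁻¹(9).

Both pieces are strictly increasing (slopes 7 and 5), so each is injective on its own interval.
The left piece maps (−∞, 2) onto (−∞, 10); the right piece maps [2, ∞) onto [15, ∞).
The images leave a gap (10 has no preimage), so f is not surjective, hence not bijective.
Because the two images are disjoint, no x < 2 has f(x) = f(2), so we compute f⁻¹(9): 9 lies in (−∞, 10), so solve 7x − 4 = 9: x = (9 + 4)/7 = 13/7.

13/7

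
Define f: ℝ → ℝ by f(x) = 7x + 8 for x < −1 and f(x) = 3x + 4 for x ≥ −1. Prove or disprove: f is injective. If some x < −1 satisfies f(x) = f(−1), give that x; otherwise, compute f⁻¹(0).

Both pieces are strictly increasing (slopes 7 and 3), so each is injective on its own interval.
The left piece maps (−∞, −1) onto (−∞, 1); the right piece maps [−1, ∞) onto [1, ∞).
These images are disjoint, so no value is attained by both pieces. Therefore f is injective.
Because the two images are disjoint, no x < −1 has f(x) = f(−1), so we compute f⁻¹(0): 0 lies in (−∞, 1), so solve 7x + 8 = 0: x = (0 − 8)/7 = −8/7.

-8/7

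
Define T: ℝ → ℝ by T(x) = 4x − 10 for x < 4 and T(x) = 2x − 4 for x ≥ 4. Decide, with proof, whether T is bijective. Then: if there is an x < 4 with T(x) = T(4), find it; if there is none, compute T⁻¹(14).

Both pieces are strictly increasing (slopes 4 and 2), so each is injective on its own interval.
The left piece maps (−∞, 4) onto (−∞, 6); the right piece maps [4, ∞) onto [4, ∞).
These images overlap. In particular T(4) = 4 (right piece), and solving 4x − 10 = 4 on the left piece gives x = 7/2 < 4.
So T(7/2) = T(4) with 7/2 ≠ 4, and T is not injective, hence not bijective. This x = 7/2 is the requested value below 4.

7/2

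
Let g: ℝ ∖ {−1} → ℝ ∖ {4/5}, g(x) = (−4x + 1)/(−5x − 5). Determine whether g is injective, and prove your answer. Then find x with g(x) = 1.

-6

Suppose g(x_1) = g(x_2). Cross-multiplying: (−4x_1 + 1)(−5x_2 − 5) = (−4x_2 + 1)(−5x_1 − 5).
Expanding both sides and cancelling the symmetric terms leaves 25·(x_1 − x_2) = 0. Since 25 ≠ 0, x_1 = x_2. Therefore g is injective.
Solving g(x) = 1: cross-multiplying gives −4x + 1 = 1(−5x − 5), which rearranges to 1x = −6, so x = −6.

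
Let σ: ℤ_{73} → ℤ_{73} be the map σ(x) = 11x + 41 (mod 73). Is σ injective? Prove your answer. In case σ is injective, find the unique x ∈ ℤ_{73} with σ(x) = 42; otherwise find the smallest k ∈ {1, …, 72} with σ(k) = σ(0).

Recall that σ is injective if σ(x_1) = σ(x_2) implies x_1 = x_2.
If σ(x_1) = σ(x_2), then 11x_1 ≡ 11x_2 (mod 73). Because gcd(11, 73) = 1, we may cancel 11 to get x_1 ≡ x_2 (mod 73).
Thus σ is injective.
We now compute 11⁻¹ mod 73 explicitly. Euclid's algorithm: 73 = 6·11 + 7, 11 = 1·7 + 4, 7 = 1·4 + 3, 4 = 1·3 + 1; back-substituting gives 1 = 20·11 − 3·73, so 11⁻¹ ≡ 20 (mod 73).
Since σ is injective, we compute σ⁻¹(42): solve 11x + 41 ≡ 42 (mod 73), i.e. 11x ≡ 1 (mod 73).
Multiplying by 11⁻¹ = 20 gives x ≡ 20·1 = 20 ≡ 20 (mod 73).
Check: σ(20) = 11·20 + 41 = 261 = 3·73 + 42 ≡ 42 (mod 73).

20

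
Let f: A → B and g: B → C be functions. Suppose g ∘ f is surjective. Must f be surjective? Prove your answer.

not surjective

No. Take A = {1, 2, 3}, B = {1, 2, 3, 4, 5}, C = {1}, f(a) = 1 for every a ∈ A, and g(b) = 1 for every b ∈ B.
Then g ∘ f is surjective onto {1}, but 5 ∈ B has no preimage under f, so f is not surjective.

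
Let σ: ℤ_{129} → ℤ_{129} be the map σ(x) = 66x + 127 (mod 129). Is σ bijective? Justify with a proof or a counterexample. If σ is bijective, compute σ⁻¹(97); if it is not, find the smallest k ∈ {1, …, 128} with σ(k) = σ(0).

We have gcd(66, 129) = 3 > 1. Taking a = 0 and b = 43: σ(0) = 127 and σ(43) = 66·43 + 127 = 2965 ≡ 127 (mod 129).
So σ(0) = σ(43) while 0 ≠ 43, therefore σ is not injective, hence not bijective.
Since σ is not bijective, we find the least positive k with σ(k) = σ(0): this means 66k ≡ 0 (mod 129), i.e. 129 ∣ 66k. Since gcd(66, 129) = 3, dividing through by 3 this holds exactly when 43 ∣ 22k, and as gcd(22, 43) = 1, exactly when 43 ∣ k.
The smallest positive such k is 43.

43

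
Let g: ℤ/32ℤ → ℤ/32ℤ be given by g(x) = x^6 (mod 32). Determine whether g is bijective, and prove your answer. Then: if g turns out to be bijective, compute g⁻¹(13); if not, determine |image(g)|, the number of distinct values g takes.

5

g(0) = 0^6 = 0.
g(2): Repeated squaring mod 32: 2^1 ≡ 2, 2^2 ≡ 2² = 4, 2^4 ≡ 4² = 16. Since 6 = 4 + 2, 2^6 ≡ 16·4: 16·4 = 64 ≡ 0. So 2^6 ≡ 0 (mod 32).
So g(0) = g(2) = 0 while 0 ≠ 2, hence g is not injective, hence not bijective.
Since g is not bijective, we determine |image(g)|. Computing x^6 mod 32 for each x (by repeated squaring, reducing mod 32 at every step), the values g(0), g(1), …, g(31) are: 0, 1, 0, 25, 0, 9, 0, 17, 0, 17, 0, 9, 0, 25, 0, 1, 0, 1, 0, 25, 0, 9, 0, 17, 0, 17, 0, 9, 0, 25, 0, 1.
The distinct values are {0, 1, 9, 17, 25}; there are 5 of them.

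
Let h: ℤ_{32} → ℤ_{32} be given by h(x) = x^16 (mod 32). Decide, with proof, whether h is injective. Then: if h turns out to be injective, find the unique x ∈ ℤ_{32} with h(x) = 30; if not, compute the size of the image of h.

2

h(0) = 0^16 = 0.
h(2): Repeated squaring mod 32: 2^1 ≡ 2, 2^2 ≡ 2² = 4, 2^4 ≡ 4² = 16, 2^8 ≡ 16² = 256 ≡ 0, 2^16 ≡ 0² = 0. So 2^16 ≡ 0 (mod 32).
So h(0) = h(2) = 0 while 0 ≠ 2, thus h is not injective.
Since h is not injective, we determine |image(h)|. Computing x^16 mod 32 for each x (by repeated squaring, reducing mod 32 at every step), the values h(0), h(1), …, h(31) are: 0, 1, 0, 1, 0, 1, 0, 1, 0, 1, 0, 1, 0, 1, 0, 1, 0, 1, 0, 1, 0, 1, 0, 1, 0, 1, 0, 1, 0, 1, 0, 1.
The distinct values are {0, 1}; there are 2 of them.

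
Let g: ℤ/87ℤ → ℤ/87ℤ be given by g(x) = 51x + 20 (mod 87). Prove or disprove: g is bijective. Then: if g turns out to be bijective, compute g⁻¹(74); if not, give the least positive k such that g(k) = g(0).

By definition, injectivity means: for all u, v in the domain, g(u) = g(v) implies u = v.
We have gcd(51, 87) = 3 > 1. Taking u = 0 and v = 29: g(0) = 20 and g(29) = 51·29 + 20 = 1499 ≡ 20 (mod 87).
So g(0) = g(29) while 0 ≠ 29, therefore g is not injective, hence not bijective.
Since g is not bijective, we find the least positive k with g(k) = g(0): this means 51k ≡ 0 (mod 87), i.e. 87 ∣ 51k. Since gcd(51, 87) = 3, dividing through by 3 this holds exactly when 29 ∣ 17k, and as gcd(17, 29) = 1, exactly when 29 ∣ k.
The smallest positive such k is 29.

29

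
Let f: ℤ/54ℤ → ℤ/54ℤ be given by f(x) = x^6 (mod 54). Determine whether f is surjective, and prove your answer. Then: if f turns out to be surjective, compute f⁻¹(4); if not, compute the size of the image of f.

8

f(0) = 0^6 = 0.
f(6): Repeated squaring mod 54: 6^1 ≡ 6, 6^2 ≡ 6² = 36, 6^4 ≡ 36² = 1296 ≡ 0. Since 6 = 4 + 2, 6^6 ≡ 0·36: 0·36 = 0. So 6^6 ≡ 0 (mod 54).
So f(0) = f(6) = 0 while 0 ≠ 6, thus f is not injective.
A non-injective map from the 54-element set ℤ/54ℤ to itself takes at most 53 distinct values, so it cannot be surjective. So f is not surjective.
Since f is not surjective, we determine |image(f)|. Computing x^6 mod 54 for each x (by repeated squaring, reducing mod 54 at every step), the values f(0), f(1), …, f(53) are: 0, 1, 10, 27, 46, 19, 0, 37, 28, 27, 28, 37, 0, 19, 46, 27, 10, 1, 0, 1, 10, 27, 46, 19, 0, 37, 28, 27, 28, 37, 0, 19, 46, 27, 10, 1, 0, 1, 10, 27, 46, 19, 0, 37, 28, 27, 28, 37, 0, 19, 46, 27, 10, 1.
The distinct values are {0, 1, 10, 19, 27, 28, 37, 46}; there are 8 of them.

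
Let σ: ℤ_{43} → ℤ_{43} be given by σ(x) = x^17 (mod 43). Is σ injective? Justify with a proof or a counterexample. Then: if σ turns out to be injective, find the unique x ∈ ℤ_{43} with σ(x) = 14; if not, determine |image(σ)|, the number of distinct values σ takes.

Since 43 is prime, the nonzero elements of ℤ_{43} form a cyclic group of order 42.
As gcd(17, 42) = 1, raising to the 17th power is a bijection on this group: if s^17 ≡ t^17 then (st^{−1})^17 = 1, and the only element of order dividing gcd(17, 42) = 1 is 1, so s = t.
With σ(0) = 0 this makes σ injective on all of ℤ_{43}, hence bijective (finite equal-size domain and codomain). In particular σ is injective.
Since σ is injective, we find the preimage of 14. The inverse of x ↦ x^17 on (ℤ_{43})^× is x ↦ x^5, because 17·5 = 85 = 2·42 + 1 ≡ 1 (mod 42) and x^{42} = 1 for x ≠ 0 (Fermat). So σ⁻¹(14) = 14^5 mod 43.
Repeated squaring mod 43: 14^1 ≡ 14, 14^2 ≡ 14² = 196 ≡ 24, 14^4 ≡ 24² = 576 ≡ 17. Since 5 = 4 + 1, 14^5 ≡ 17·14: 17·14 = 238 ≡ 23. So 14^5 ≡ 23 (mod 43).
Hence σ⁻¹(14) = 23.

23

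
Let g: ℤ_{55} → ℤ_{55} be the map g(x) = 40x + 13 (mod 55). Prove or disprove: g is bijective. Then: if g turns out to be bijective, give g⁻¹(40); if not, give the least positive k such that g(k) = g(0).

We have gcd(40, 55) = 5 > 1. Taking u = 0 and v = 11: g(0) = 13 and g(11) = 40·11 + 13 = 453 ≡ 13 (mod 55).
So g(0) = g(11) while 0 ≠ 11, therefore g is not injective, hence not bijective.
Since g is not bijective, we find the least positive k with g(k) = g(0): this means 40k ≡ 0 (mod 55), i.e. 55 ∣ 40k. Since gcd(40, 55) = 5, dividing through by 5 this holds exactly when 11 ∣ 8k, and as gcd(8, 11) = 1, exactly when 11 ∣ k.
The smallest positive such k is 11.

11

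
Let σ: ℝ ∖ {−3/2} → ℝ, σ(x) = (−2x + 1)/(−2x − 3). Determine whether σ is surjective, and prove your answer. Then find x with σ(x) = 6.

If σ(x) = 1, cross-multiplying gives −2(−2x + 1) = −2(−2x − 3), which simplifies to −2 = 6 — false.  So 1 has no preimage and σ is not surjective.
Solving σ(x) = 6: cross-multiplying gives −2x + 1 = 6(−2x − 3), which rearranges to 10x = −19, so x = −19/10.

-19/10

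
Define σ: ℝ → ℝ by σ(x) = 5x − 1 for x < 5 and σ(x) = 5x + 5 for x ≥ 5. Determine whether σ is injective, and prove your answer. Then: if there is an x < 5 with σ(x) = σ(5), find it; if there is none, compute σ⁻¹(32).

27/5

Both pieces are strictly increasing (slopes 5 and 5), so each is injective on its own interval.
The left piece maps (−∞, 5) onto (−∞, 24); the right piece maps [5, ∞) onto [30, ∞).
These images are disjoint, so no value is attained by both pieces. So σ is injective.
Because the two images are disjoint, no x < 5 has σ(x) = σ(5), so we compute σ⁻¹(32): 32 lies in [30, ∞), so solve 5x + 5 = 32: x = (32 − 5)/5 = 27/5.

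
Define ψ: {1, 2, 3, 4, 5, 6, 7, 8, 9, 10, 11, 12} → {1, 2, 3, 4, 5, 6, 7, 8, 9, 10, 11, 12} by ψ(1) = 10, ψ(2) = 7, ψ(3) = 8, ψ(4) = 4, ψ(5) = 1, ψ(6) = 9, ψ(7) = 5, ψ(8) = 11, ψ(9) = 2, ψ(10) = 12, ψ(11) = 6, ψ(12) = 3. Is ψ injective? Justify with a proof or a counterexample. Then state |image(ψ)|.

The values ψ(1), …, ψ(12) are 10, 7, 8, 4, 1, 9, 5, 11, 2, 12, 6, 3 — all distinct.
So ψ(u) = ψ(v) only when u = v, and ψ is injective.
The image of ψ is {1, 2, 3, 4, 5, 6, 7, 8, 9, 10, 11, 12}, which has 12 elements.

12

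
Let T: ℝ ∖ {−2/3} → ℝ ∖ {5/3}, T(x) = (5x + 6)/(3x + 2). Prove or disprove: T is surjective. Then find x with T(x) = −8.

-22/29

For any y ≠ 5/3, solving y(3x + 2) = 5x + 6 for x gives a well-defined x ≠ −2/3. So T is surjective.
Solving T(x) = −8: cross-multiplying gives 5x + 6 = −8(3x + 2), which rearranges to 29x = −22, so x = −22/29.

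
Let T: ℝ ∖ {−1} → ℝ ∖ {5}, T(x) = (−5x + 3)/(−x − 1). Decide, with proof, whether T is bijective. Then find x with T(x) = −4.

Suppose T(s) = T(t). Cross-multiplying: (−5s + 3)(−t − 1) = (−5t + 3)(−s − 1).
Expanding both sides and cancelling the symmetric terms leaves 8·(s − t) = 0. Since 8 ≠ 0, s = t. Thus T is injective.
For any y ≠ 5, solving y(−x − 1) = −5x + 3 for x gives a well-defined x ≠ −1. So T is surjective.
Hence T is bijective.
Solving T(x) = −4: cross-multiplying gives −5x + 3 = −4(−x − 1), which rearranges to −9x = 1, so x = −1/9.

-1/9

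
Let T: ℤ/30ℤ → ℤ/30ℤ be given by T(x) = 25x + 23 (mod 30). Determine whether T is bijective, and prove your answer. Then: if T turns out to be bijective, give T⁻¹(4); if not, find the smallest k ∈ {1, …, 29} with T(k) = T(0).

We have gcd(25, 30) = 5 > 1. Taking x_1 = 0 and x_2 = 6: T(0) = 23 and T(6) = 25·6 + 23 = 173 ≡ 23 (mod 30).
So T(0) = T(6) while 0 ≠ 6, hence T is not injective, hence not bijective.
Since T is not bijective, we find the least positive k with T(k) = T(0): this means 25k ≡ 0 (mod 30), i.e. 30 ∣ 25k. Since gcd(25, 30) = 5, dividing through by 5 this holds exactly when 6 ∣ 5k, and as gcd(5, 6) = 1, exactly when 6 ∣ k.
The smallest positive such k is 6.

6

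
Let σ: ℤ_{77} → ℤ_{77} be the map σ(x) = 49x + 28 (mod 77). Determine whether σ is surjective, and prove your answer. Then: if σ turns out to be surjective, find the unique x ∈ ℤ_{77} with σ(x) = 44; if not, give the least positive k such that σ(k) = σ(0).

By definition, σ is surjective if every y in the codomain equals σ(x) for some x in the domain.
Since gcd(49, 77) = 7, we have 49x ≡ 0 (mod 7) for all x, so σ(x) ≡ 0 (mod 7).
But 1 ≢ 0 (mod 7), so 1 ∈ ℤ_{77} has no preimage. Therefore σ is not surjective.
Since σ is not surjective, we find the least positive k with σ(k) = σ(0): this means 49k ≡ 0 (mod 77), i.e. 77 ∣ 49k. Since gcd(49, 77) = 7, dividing through by 7 this holds exactly when 11 ∣ 7k, and as gcd(7, 11) = 1, exactly when 11 ∣ k.
The smallest positive such k is 11.

11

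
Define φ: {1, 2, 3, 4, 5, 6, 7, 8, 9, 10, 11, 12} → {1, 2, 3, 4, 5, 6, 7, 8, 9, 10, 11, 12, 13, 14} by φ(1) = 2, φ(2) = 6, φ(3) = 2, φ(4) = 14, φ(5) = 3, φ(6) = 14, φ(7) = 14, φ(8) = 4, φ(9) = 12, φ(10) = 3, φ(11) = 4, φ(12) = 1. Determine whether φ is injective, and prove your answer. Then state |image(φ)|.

7

φ(1) = 2 = φ(3) with 1 ≠ 3, so φ is not injective.
The image of φ is {1, 2, 3, 4, 6, 12, 14}, which has 7 elements.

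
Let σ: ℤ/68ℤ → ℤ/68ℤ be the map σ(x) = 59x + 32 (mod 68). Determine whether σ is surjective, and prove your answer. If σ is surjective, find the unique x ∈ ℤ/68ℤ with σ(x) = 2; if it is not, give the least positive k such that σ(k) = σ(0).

Since gcd(59, 68) = 1, 59 is invertible modulo 68. Euclid's algorithm: 68 = 1·59 + 9, 59 = 6·9 + 5, 9 = 1·5 + 4, 5 = 1·4 + 1; back-substituting gives 1 = 15·59 − 13·68, so 59⁻¹ ≡ 15 (mod 68).
Then y ↦ 15(y − 32) is a two-sided inverse to σ, so every y ∈ ℤ/68ℤ has a preimage.
So σ is surjective.
Since σ is surjective, we compute σ⁻¹(2): solve 59x + 32 ≡ 2 (mod 68), i.e. 59x ≡ 38 (mod 68).
Multiplying by 59⁻¹ = 15 gives x ≡ 15·38 = 570 = 8·68 + 26 ≡ 26 (mod 68).
Check: σ(26) = 59·26 + 32 = 1566 = 23·68 + 2 ≡ 2 (mod 68).

26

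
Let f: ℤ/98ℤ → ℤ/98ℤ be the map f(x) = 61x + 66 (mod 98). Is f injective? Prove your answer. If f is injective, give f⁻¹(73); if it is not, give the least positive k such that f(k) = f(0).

Suppose f(s) = f(t) in ℤ/98ℤ. Then 61s + 66 ≡ 61t + 66 (mod 98), hence 61(s − t) ≡ 0 (mod 98).
Since gcd(61, 98) = 1, 61 is invertible modulo 98, hence s − t ≡ 0 (mod 98), i.e. s = t.
Hence f is injective.
We now compute 61⁻¹ mod 98 explicitly. Euclid's algorithm: 98 = 1·61 + 37, 61 = 1·37 + 24, 37 = 1·24 + 13, 24 = 1·13 + 11, 13 = 1·11 + 2, 11 = 5·2 + 1; back-substituting gives 1 = 45·61 − 28·98, so 61⁻¹ ≡ 45 (mod 98).
Since f is injective, we find f⁻¹(73): we need 61x ≡ 73 − 66 ≡ 7 (mod 98). Using 61⁻¹ = 45: x ≡ 45·7 = 315 = 3·98 + 21, so x = 21.
Check: f(21) = 61·21 + 66 = 1347 = 13·98 + 73 ≡ 73 (mod 98).

21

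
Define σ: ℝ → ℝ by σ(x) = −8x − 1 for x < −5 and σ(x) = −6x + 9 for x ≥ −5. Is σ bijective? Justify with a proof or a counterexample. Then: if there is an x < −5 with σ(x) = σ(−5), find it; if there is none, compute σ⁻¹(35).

Both pieces are strictly decreasing (slopes −8 and −6), so each is injective on its own interval.
The left piece maps (−∞, −5) onto (39, ∞); the right piece maps [−5, ∞) onto (−∞, 39].
Since 39 = 39, the images partition ℝ: σ is injective and surjective, hence bijective.
Because the two images are disjoint, no x < −5 has σ(x) = σ(−5), so we compute σ⁻¹(35): 35 lies in (−∞, 39], so solve −6x + 9 = 35: x = (35 − 9)/(−6) = −13/3.

-13/3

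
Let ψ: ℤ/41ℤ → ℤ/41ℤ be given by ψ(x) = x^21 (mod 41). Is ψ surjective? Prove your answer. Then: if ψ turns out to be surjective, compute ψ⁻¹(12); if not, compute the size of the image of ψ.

Since 41 is prime, the nonzero elements of ℤ/41ℤ form a cyclic group of order 40.
As gcd(21, 40) = 1, raising to the 21st power is a bijection on this group: if s^21 ≡ t^21 then (st^{−1})^21 = 1, and the only element of order dividing gcd(21, 40) = 1 is 1, so s = t.
With ψ(0) = 0 this makes ψ injective on all of ℤ/41ℤ, hence bijective (finite equal-size domain and codomain). In particular ψ is surjective.
Since ψ is surjective, we find the preimage of 12. The inverse of x ↦ x^21 on (ℤ/41ℤ)^× is x ↦ x^21, because 21·21 = 441 = 11·40 + 1 ≡ 1 (mod 40) and x^{40} = 1 for x ≠ 0 (Fermat). So ψ⁻¹(12) = 12^21 mod 41.
Repeated squaring mod 41: 12^1 ≡ 12, 12^2 ≡ 12² = 144 ≡ 21, 12^4 ≡ 21² = 441 ≡ 31, 12^8 ≡ 31² = 961 ≡ 18, 12^16 ≡ 18² = 324 ≡ 37. Since 21 = 16 + 4 + 1, 12^21 ≡ 37·31·12: 37·31 = 1147 ≡ 40, then 40·12 = 480 ≡ 29. So 12^21 ≡ 29 (mod 41).
Hence ψ⁻¹(12) = 29.

29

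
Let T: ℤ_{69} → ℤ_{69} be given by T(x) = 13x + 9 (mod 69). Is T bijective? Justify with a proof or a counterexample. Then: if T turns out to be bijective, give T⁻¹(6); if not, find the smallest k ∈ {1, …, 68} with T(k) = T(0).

21

Suppose T(u) = T(v) in ℤ_{69}. Then 13u + 9 ≡ 13v + 9 (mod 69), thus 13(u − v) ≡ 0 (mod 69).
Since gcd(13, 69) = 1, 13 is invertible modulo 69, therefore u − v ≡ 0 (mod 69), i.e. u = v.
We now compute 13⁻¹ mod 69 explicitly. Euclid's algorithm: 69 = 5·13 + 4, 13 = 3·4 + 1; back-substituting gives 1 = 16·13 − 3·69, so 13⁻¹ ≡ 16 (mod 69).
For any y ∈ ℤ_{69}, x = 16(y − 9) mod 69 satisfies T(x) = 13·16(y − 9) + 9 ≡ y (since 13·16 ≡ 1 mod 69). So every y has a preimage.
Thus T is bijective.
Since T is bijective, we find T⁻¹(6): we need 13x ≡ 6 − 9 ≡ 66 (mod 69). Using 13⁻¹ = 16: x ≡ 16·66 = 1056 = 15·69 + 21, so x = 21.
Check: T(21) = 13·21 + 9 = 282 = 4·69 + 6 ≡ 6 (mod 69).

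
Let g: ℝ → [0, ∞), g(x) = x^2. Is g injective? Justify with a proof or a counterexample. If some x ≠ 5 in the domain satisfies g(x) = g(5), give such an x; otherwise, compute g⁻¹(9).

-5

g(5) = 25 = (−5)^2 = g(−5) (since 2 is even), with 5 ≠ −5. So g is not injective.
For the follow-up, such an x exists: taking x = −5 ∈ ℝ gives g(−5) = 25 = g(5) with −5 ≠ 5.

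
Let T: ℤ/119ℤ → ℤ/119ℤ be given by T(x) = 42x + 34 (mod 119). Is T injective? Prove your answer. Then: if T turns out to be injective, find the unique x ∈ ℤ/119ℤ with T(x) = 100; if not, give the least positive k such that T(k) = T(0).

We have gcd(42, 119) = 7 > 1. Taking s = 0 and t = 17: T(0) = 34 and T(17) = 42·17 + 34 = 748 ≡ 34 (mod 119).
So T(0) = T(17) while 0 ≠ 17, hence T is not injective.
Since T is not injective, we find the least positive k with T(k) = T(0): this means 42k ≡ 0 (mod 119), i.e. 119 ∣ 42k. Since gcd(42, 119) = 7, dividing through by 7 this holds exactly when 17 ∣ 6k, and as gcd(6, 17) = 1, exactly when 17 ∣ k.
The smallest positive such k is 17.

17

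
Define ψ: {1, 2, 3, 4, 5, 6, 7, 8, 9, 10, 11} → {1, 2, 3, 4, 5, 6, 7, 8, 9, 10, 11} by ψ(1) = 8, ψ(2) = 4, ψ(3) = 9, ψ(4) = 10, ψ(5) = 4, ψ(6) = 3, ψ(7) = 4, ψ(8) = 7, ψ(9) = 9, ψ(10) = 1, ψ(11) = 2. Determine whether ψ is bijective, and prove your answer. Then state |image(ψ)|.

8

ψ(2) = 4 = ψ(5) with 2 ≠ 5, so ψ is not injective, hence not bijective.
The image of ψ is {1, 2, 3, 4, 7, 8, 9, 10}, which has 8 elements.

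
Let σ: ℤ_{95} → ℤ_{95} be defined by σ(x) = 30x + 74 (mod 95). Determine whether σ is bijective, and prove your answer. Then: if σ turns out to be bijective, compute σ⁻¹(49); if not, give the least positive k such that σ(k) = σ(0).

Recall: σ is injective if σ(s) = σ(t) implies s = t.
We have gcd(30, 95) = 5 > 1. Taking s = 0 and t = 19: σ(0) = 74 and σ(19) = 30·19 + 74 = 644 ≡ 74 (mod 95).
So σ(0) = σ(19) while 0 ≠ 19, therefore σ is not injective, hence not bijective.
Since σ is not bijective, we find the least positive k with σ(k) = σ(0): this means 30k ≡ 0 (mod 95), i.e. 95 ∣ 30k. Since gcd(30, 95) = 5, dividing through by 5 this holds exactly when 19 ∣ 6k, and as gcd(6, 19) = 1, exactly when 19 ∣ k.
The smallest positive such k is 19.

19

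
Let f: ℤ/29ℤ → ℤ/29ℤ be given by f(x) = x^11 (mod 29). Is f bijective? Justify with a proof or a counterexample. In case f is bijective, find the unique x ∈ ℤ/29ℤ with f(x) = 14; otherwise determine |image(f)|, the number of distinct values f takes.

Since 29 is prime, the nonzero elements of ℤ/29ℤ form a cyclic group of order 28.
As gcd(11, 28) = 1, raising to the 11th power is a bijection on this group: if a^11 ≡ b^11 then (ab^{−1})^11 = 1, and the only element of order dividing gcd(11, 28) = 1 is 1, so a = b.
With f(0) = 0 this makes f injective on all of ℤ/29ℤ, hence bijective (finite equal-size domain and codomain). In particular f is bijective.
Since f is bijective, we find the preimage of 14. The inverse of x ↦ x^11 on (ℤ/29ℤ)^× is x ↦ x^23, because 11·23 = 253 = 9·28 + 1 ≡ 1 (mod 28) and x^{28} = 1 for x ≠ 0 (Fermat). So f⁻¹(14) = 14^23 mod 29.
Repeated squaring mod 29: 14^1 ≡ 14, 14^2 ≡ 14² = 196 ≡ 22, 14^4 ≡ 22² = 484 ≡ 20, 14^8 ≡ 20² = 400 ≡ 23, 14^16 ≡ 23² = 529 ≡ 7. Since 23 = 16 + 4 + 2 + 1, 14^23 ≡ 7·20·22·14: 7·20 = 140 ≡ 24, then 24·22 = 528 ≡ 6, then 6·14 = 84 ≡ 26. So 14^23 ≡ 26 (mod 29).
Hence f⁻¹(14) = 26.

26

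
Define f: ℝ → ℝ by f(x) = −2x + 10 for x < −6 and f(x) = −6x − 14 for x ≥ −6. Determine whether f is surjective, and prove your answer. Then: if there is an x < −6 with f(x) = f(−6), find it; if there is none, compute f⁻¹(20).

-17/3

Both pieces are strictly decreasing (slopes −2 and −6), so each is injective on its own interval.
The left piece maps (−∞, −6) onto (22, ∞); the right piece maps [−6, ∞) onto (−∞, 22].
These images together cover ℝ, so f is surjective.
Because the two images are disjoint, no x < −6 has f(x) = f(−6), so we compute f⁻¹(20): 20 lies in (−∞, 22], so solve −6x − 14 = 20: x = (20 + 14)/(−6) = −17/3.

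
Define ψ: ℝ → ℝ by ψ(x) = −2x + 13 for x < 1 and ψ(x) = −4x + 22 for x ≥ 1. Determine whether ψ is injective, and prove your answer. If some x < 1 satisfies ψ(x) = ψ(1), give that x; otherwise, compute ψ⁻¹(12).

-5/2

Both pieces are strictly decreasing (slopes −2 and −4), so each is injective on its own interval.
The left piece maps (−∞, 1) onto (11, ∞); the right piece maps [1, ∞) onto (−∞, 18].
These images overlap. In particular ψ(1) = 18 (right piece), and solving −2x + 13 = 18 on the left piece gives x = −5/2 < 1.
So ψ(−5/2) = ψ(1) with −5/2 ≠ 1, and ψ is not injective. This x = −5/2 is the requested value below 1.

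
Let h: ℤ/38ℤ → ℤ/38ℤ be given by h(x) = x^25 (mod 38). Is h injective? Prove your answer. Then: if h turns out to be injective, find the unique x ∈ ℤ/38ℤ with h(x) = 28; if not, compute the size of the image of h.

Computing x^25 mod 38 for each x (by repeated squaring, reducing mod 38 at every step), the values h(0), h(1), …, h(37) are: 0, 1, 14, 21, 6, 35, 28, 7, 8, 23, 34, 11, 12, 29, 22, 13, 36, 5, 18, 19, 20, 33, 2, 25, 16, 9, 26, 27, 4, 15, 30, 31, 10, 3, 32, 17, 24, 37.
Every element of ℤ/38ℤ appears exactly once in this list, so h is a bijection, and in particular injective.
Since h is injective, we read off the preimage of 28 from the same table: h(6) = 28, so h⁻¹(28) = 6.

6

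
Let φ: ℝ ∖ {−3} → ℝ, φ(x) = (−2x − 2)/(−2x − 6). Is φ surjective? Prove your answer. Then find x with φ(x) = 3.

-4

If φ(x) = 1, cross-multiplying gives −2(−2x − 2) = −2(−2x − 6), which simplifies to 4 = 12 — false.  So 1 has no preimage and φ is not surjective.
Solving φ(x) = 3: cross-multiplying gives −2x − 2 = 3(−2x − 6), which rearranges to 4x = −16, so x = −4.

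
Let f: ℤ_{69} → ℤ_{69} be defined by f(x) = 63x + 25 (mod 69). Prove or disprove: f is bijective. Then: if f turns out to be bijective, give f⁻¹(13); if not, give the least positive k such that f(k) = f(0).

23

By definition, f is injective if f(s) = f(t) implies s = t.
We have gcd(63, 69) = 3 > 1. Taking s = 0 and t = 23: f(0) = 25 and f(23) = 63·23 + 25 = 1474 ≡ 25 (mod 69).
So f(0) = f(23) while 0 ≠ 23, so f is not injective, hence not bijective.
Since f is not bijective, we find the least positive k with f(k) = f(0): this means 63k ≡ 0 (mod 69), i.e. 69 ∣ 63k. Since gcd(63, 69) = 3, dividing through by 3 this holds exactly when 23 ∣ 21k, and as gcd(21, 23) = 1, exactly when 23 ∣ k.
The smallest positive such k is 23.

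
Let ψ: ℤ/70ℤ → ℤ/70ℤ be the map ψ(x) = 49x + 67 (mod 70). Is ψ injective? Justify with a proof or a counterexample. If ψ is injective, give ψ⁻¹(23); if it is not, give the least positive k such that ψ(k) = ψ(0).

10

We have gcd(49, 70) = 7 > 1. Taking x_1 = 0 and x_2 = 10: ψ(0) = 67 and ψ(10) = 49·10 + 67 = 557 ≡ 67 (mod 70).
So ψ(0) = ψ(10) while 0 ≠ 10, therefore ψ is not injective.
Since ψ is not injective, we find the least positive k with ψ(k) = ψ(0): this means 49k ≡ 0 (mod 70), i.e. 70 ∣ 49k. Since gcd(49, 70) = 7, dividing through by 7 this holds exactly when 10 ∣ 7k, and as gcd(7, 10) = 1, exactly when 10 ∣ k.
The smallest positive such k is 10.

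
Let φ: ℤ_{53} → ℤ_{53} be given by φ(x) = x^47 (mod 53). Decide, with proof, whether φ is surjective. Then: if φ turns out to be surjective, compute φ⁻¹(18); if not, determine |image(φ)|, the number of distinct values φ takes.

41

Since 53 is prime, the nonzero elements of ℤ_{53} form a cyclic group of order 52.
As gcd(47, 52) = 1, raising to the 47th power is a bijection on this group: if a^47 ≡ b^47 then (ab^{−1})^47 = 1, and the only element of order dividing gcd(47, 52) = 1 is 1, so a = b.
With φ(0) = 0 this makes φ injective on all of ℤ_{53}, hence bijective (finite equal-size domain and codomain). In particular φ is surjective.
Since φ is surjective, we find the preimage of 18. The inverse of x ↦ x^47 on (ℤ_{53})^× is x ↦ x^31, because 47·31 = 1457 = 28·52 + 1 ≡ 1 (mod 52) and x^{52} = 1 for x ≠ 0 (Fermat). So φ⁻¹(18) = 18^31 mod 53.
Repeated squaring mod 53: 18^1 ≡ 18, 18^2 ≡ 18² = 324 ≡ 6, 18^4 ≡ 6² = 36, 18^8 ≡ 36² = 1296 ≡ 24, 18^16 ≡ 24² = 576 ≡ 46. Since 31 = 16 + 8 + 4 + 2 + 1, 18^31 ≡ 46·24·36·6·18: 46·24 = 1104 ≡ 44, then 44·36 = 1584 ≡ 47, then 47·6 = 282 ≡ 17, then 17·18 = 306 ≡ 41. So 18^31 ≡ 41 (mod 53).
Hence φ⁻¹(18) = 41.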